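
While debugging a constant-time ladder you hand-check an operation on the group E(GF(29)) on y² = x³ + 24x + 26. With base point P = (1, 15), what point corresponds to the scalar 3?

Repeated addition: build up to 3P.
2P: tangent at (1, 15): λ = (3·1² + 24)/(2·15) ≡ 27/1. 1⁻¹ ≡ 1 (mod 29) since 1·1 = 1 ≡ 1, so λ ≡ 27·1 ≡ 27.
  x = λ² - 1 - 1 = 729 - 2 ≡ 2; y = λ·(1 - 2) - 15 ≡ 16. → (2, 16)
3P: (2, 16) + (1, 15). λ = (15 - 16)/(1 - 2) ≡ 28/28 mod 29. 28⁻¹ ≡ 28 (mod 29), so λ ≡ 1.
  x = λ² - 2 - 1 = 1 - 3 ≡ 27; y = λ·(2 - 27) - 16 ≡ 17. → (27, 17)

(27, 17)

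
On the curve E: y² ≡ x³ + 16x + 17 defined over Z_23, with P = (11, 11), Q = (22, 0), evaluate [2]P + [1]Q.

(10, 21)

First 2P:
Repeated addition: build up to 2P.
2P: tangent at (11, 11): λ = (3·11² + 16)/(2·11) ≡ 11/22. 22⁻¹ ≡ 22 (mod 23), so λ ≡ 11·22 ≡ 12.
  x = λ² - 11 - 11 = 144 - 22 ≡ 7; y = λ·(11 - 7) - 11 ≡ 14. → (7, 14)
2P = (7, 14).
Finally 2P + Q:
(7, 14) + (22, 0). λ = (0 - 14)/(22 - 7) ≡ 9/15 mod 23. 15⁻¹ ≡ 20 (mod 23), so λ ≡ 19.
  x = λ² - 7 - 22 = 361 - 29 ≡ 10; y = λ·(7 - 10) - 14 ≡ 21. → (10, 21)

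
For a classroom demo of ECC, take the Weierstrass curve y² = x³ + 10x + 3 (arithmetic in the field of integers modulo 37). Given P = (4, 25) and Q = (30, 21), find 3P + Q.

(24, 28)

First 3P:
Repeated addition: build up to 3P.
2P: tangent at (4, 25): λ = (3·4² + 10)/(2·25) ≡ 21/13. 13⁻¹ ≡ 20 (mod 37), so λ ≡ 21·20 ≡ 13.
  x = λ² - 4 - 4 = 169 - 8 ≡ 13; y = λ·(4 - 13) - 25 ≡ 6. → (13, 6)
3P: (13, 6) + (4, 25). λ = (25 - 6)/(4 - 13) ≡ 19/28 mod 37. 28⁻¹ ≡ 4 (mod 37) since 28·4 = 112 ≡ 1, so λ ≡ 2.
  x = λ² - 13 - 4 = 4 - 17 ≡ 24; y = λ·(13 - 24) - 6 ≡ 9. → (24, 9)
3P = (24, 9).
Finally 3P + Q:
(24, 9) + (30, 21). λ = (21 - 9)/(30 - 24) ≡ 12/6 mod 37. 6⁻¹ ≡ 31 (mod 37) since 6·31 = 186 ≡ 1, so λ ≡ 2.
  x = λ² - 24 - 30 = 4 - 54 ≡ 24; y = λ·(24 - 24) - 9 ≡ 28. → (24, 28)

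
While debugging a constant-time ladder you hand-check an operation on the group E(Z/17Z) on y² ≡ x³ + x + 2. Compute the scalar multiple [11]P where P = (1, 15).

Repeated addition: build up to 11P.
2P: tangent at (1, 15): λ = (3·1² + 1)/(2·15) ≡ 4/13. 13⁻¹ ≡ 4 (mod 17) since 13·4 = 52 ≡ 1, so λ ≡ 4·4 ≡ 16.
  x = λ² - 1 - 1 = 256 - 2 ≡ 16; y = λ·(1 - 16) - 15 ≡ 0. → (16, 0)
3P: (16, 0) + (1, 15). λ = (15 - 0)/(1 - 16) ≡ 15/2 mod 17. 2⁻¹ ≡ 9 (mod 17) since 2·9 = 18 ≡ 1, so λ ≡ 16.
  x = λ² - 16 - 1 = 256 - 17 ≡ 1; y = λ·(16 - 1) - 0 ≡ 2. → (1, 2)
4P: (1, 2) + (1, 15): same x and y₁ ≡ -y₂, so the sum is ∞.
5P: ∞ + (1, 15) = (1, 15) (identity).
6P: tangent at (1, 15): λ = (3·1² + 1)/(2·15) ≡ 4/13. 13⁻¹ ≡ 4 (mod 17) since 13·4 = 52 ≡ 1, so λ ≡ 4·4 ≡ 16.
  x = λ² - 1 - 1 = 256 - 2 ≡ 16; y = λ·(1 - 16) - 15 ≡ 0. → (16, 0)
7P: (16, 0) + (1, 15). λ = (15 - 0)/(1 - 16) ≡ 15/2 mod 17. 2⁻¹ ≡ 9 (mod 17) since 2·9 = 18 ≡ 1, so λ ≡ 16.
  x = λ² - 16 - 1 = 256 - 17 ≡ 1; y = λ·(16 - 1) - 0 ≡ 2. → (1, 2)
8P: (1, 2) + (1, 15): same x and y₁ ≡ -y₂, so the sum is ∞.
9P: ∞ + (1, 15) = (1, 15) (identity).
10P: tangent at (1, 15): λ = (3·1² + 1)/(2·15) ≡ 4/13. 13⁻¹ ≡ 4 (mod 17), so λ ≡ 4·4 ≡ 16.
  x = λ² - 1 - 1 = 256 - 2 ≡ 16; y = λ·(1 - 16) - 15 ≡ 0. → (16, 0)
11P: (16, 0) + (1, 15). λ = (15 - 0)/(1 - 16) ≡ 15/2 mod 17. 2⁻¹ ≡ 9 (mod 17) since 2·9 = 18 ≡ 1, so λ ≡ 16.
  x = λ² - 16 - 1 = 256 - 17 ≡ 1; y = λ·(16 - 1) - 0 ≡ 2. → (1, 2)

(1, 2)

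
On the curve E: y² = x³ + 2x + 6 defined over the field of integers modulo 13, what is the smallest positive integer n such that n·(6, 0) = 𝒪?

2P: (6, 0) + (6, 0): same x and y₁ ≡ -y₂, so the sum is 𝒪.
2P = 𝒪, so the order is 2.

2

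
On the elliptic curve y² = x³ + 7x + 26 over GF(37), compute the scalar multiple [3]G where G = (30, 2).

Repeated addition: build up to 3G.
2G: tangent at (30, 2): λ = (3·30² + 7)/(2·2) ≡ 6/4. 4⁻¹ ≡ 28 (mod 37), so λ ≡ 6·28 ≡ 20.
  x = λ² - 30 - 30 = 400 - 60 ≡ 7; y = λ·(30 - 7) - 2 ≡ 14. → (7, 14)
3G: (7, 14) + (30, 2). λ = (2 - 14)/(30 - 7) ≡ 25/23 mod 37. 23⁻¹ ≡ 29 (mod 37), so λ ≡ 22.
  x = λ² - 7 - 30 = 484 - 37 ≡ 3; y = λ·(7 - 3) - 14 ≡ 0. → (3, 0)

(3, 0)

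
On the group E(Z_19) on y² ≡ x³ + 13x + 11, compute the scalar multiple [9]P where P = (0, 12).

Repeated addition: build up to 9P.
2P: tangent at (0, 12): λ = (3·0² + 13)/(2·12) ≡ 13/5. 5⁻¹ ≡ 4 (mod 19) since 5·4 = 20 ≡ 1, so λ ≡ 13·4 ≡ 14.
  x = λ² - 0 - 0 = 196 - 0 ≡ 6; y = λ·(0 - 6) - 12 ≡ 18. → (6, 18)
3P: (6, 18) + (0, 12). λ = (12 - 18)/(0 - 6) ≡ 13/13 mod 19. 13⁻¹ ≡ 3 (mod 19) since 13·3 = 39 ≡ 1, so λ ≡ 1.
  x = λ² - 6 - 0 = 1 - 6 ≡ 14; y = λ·(6 - 14) - 18 ≡ 12. → (14, 12)
4P: (14, 12) + (0, 12). λ = (12 - 12)/(0 - 14) ≡ 0/5 mod 19. 5⁻¹ ≡ 4 (mod 19) since 5·4 = 20 ≡ 1, so λ ≡ 0.
  x = λ² - 14 - 0 = 0 - 14 ≡ 5; y = λ·(14 - 5) - 12 ≡ 7. → (5, 7)
5P: (5, 7) + (0, 12). λ = (12 - 7)/(0 - 5) ≡ 5/14 mod 19. 14⁻¹ ≡ 15 (mod 19) since 14·15 = 210 ≡ 1, so λ ≡ 18.
  x = λ² - 5 - 0 = 324 - 5 ≡ 15; y = λ·(5 - 15) - 7 ≡ 3. → (15, 3)
6P: (15, 3) + (0, 12). λ = (12 - 3)/(0 - 15) ≡ 9/4 mod 19. 4⁻¹ ≡ 5 (mod 19) since 4·5 = 20 ≡ 1, so λ ≡ 7.
  x = λ² - 15 - 0 = 49 - 15 ≡ 15; y = λ·(15 - 15) - 3 ≡ 16. → (15, 16)
7P: (15, 16) + (0, 12). λ = (12 - 16)/(0 - 15) ≡ 15/4 mod 19. 4⁻¹ ≡ 5 (mod 19), so λ ≡ 18.
  x = λ² - 15 - 0 = 324 - 15 ≡ 5; y = λ·(15 - 5) - 16 ≡ 12. → (5, 12)
8P: (5, 12) + (0, 12). λ = (12 - 12)/(0 - 5) ≡ 0/14 mod 19. 14⁻¹ ≡ 15 (mod 19), so λ ≡ 0.
  x = λ² - 5 - 0 = 0 - 5 ≡ 14; y = λ·(5 - 14) - 12 ≡ 7. → (14, 7)
9P: (14, 7) + (0, 12). λ = (12 - 7)/(0 - 14) ≡ 5/5 mod 19. 5⁻¹ ≡ 4 (mod 19) since 5·4 = 20 ≡ 1, so λ ≡ 1.
  x = λ² - 14 - 0 = 1 - 14 ≡ 6; y = λ·(14 - 6) - 7 ≡ 1. → (6, 1)

(6, 1)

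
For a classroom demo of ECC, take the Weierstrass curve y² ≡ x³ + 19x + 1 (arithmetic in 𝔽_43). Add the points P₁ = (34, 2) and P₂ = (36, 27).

(34, 2) + (36, 27). λ = (27 - 2)/(36 - 34) ≡ 25/2 mod 43. 2⁻¹ ≡ 22 (mod 43), so λ ≡ 34.
  x = λ² - 34 - 36 = 1156 - 70 ≡ 11; y = λ·(34 - 11) - 2 ≡ 6. → (11, 6)

(11, 6)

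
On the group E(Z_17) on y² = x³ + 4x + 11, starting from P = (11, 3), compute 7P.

Repeated addition: build up to 7P.
2P: tangent at (11, 3): λ = (3·11² + 4)/(2·3) ≡ 10/6. 6⁻¹ ≡ 3 (mod 17), so λ ≡ 10·3 ≡ 13.
  x = λ² - 11 - 11 = 169 - 22 ≡ 11; y = λ·(11 - 11) - 3 ≡ 14. → (11, 14)
3P: (11, 14) + (11, 3): same x and y₁ ≡ -y₂, so the sum is ∞.
4P: ∞ + (11, 3) = (11, 3) (identity).
5P: tangent at (11, 3): λ = (3·11² + 4)/(2·3) ≡ 10/6. 6⁻¹ ≡ 3 (mod 17) since 6·3 = 18 ≡ 1, so λ ≡ 10·3 ≡ 13.
  x = λ² - 11 - 11 = 169 - 22 ≡ 11; y = λ·(11 - 11) - 3 ≡ 14. → (11, 14)
6P: (11, 14) + (11, 3): same x and y₁ ≡ -y₂, so the sum is ∞.
7P: ∞ + (11, 3) = (11, 3) (identity).

(11, 3)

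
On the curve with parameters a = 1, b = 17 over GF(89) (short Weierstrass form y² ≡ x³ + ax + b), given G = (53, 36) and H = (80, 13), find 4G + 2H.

First 4G:
Repeated addition: build up to 4G.
2G: tangent at (53, 36): λ = (3·53² + 1)/(2·36) ≡ 62/72. 72⁻¹ ≡ 68 (mod 89) since 72·68 = 4896 ≡ 1, so λ ≡ 62·68 ≡ 33.
  x = λ² - 53 - 53 = 1089 - 106 ≡ 4; y = λ·(53 - 4) - 36 ≡ 68. → (4, 68)
3G: (4, 68) + (53, 36). λ = (36 - 68)/(53 - 4) ≡ 57/49 mod 89. 49⁻¹ ≡ 20 (mod 89), so λ ≡ 72.
  x = λ² - 4 - 53 = 5184 - 57 ≡ 54; y = λ·(4 - 54) - 68 ≡ 70. → (54, 70)
4G: (54, 70) + (53, 36). λ = (36 - 70)/(53 - 54) ≡ 55/88 mod 89. 88⁻¹ ≡ 88 (mod 89), so λ ≡ 34.
  x = λ² - 54 - 53 = 1156 - 107 ≡ 70; y = λ·(54 - 70) - 70 ≡ 9. → (70, 9)
4G = (70, 9).
Next 2H:
Repeated addition: build up to 2H.
2H: tangent at (80, 13): λ = (3·80² + 1)/(2·13) ≡ 66/26. 26⁻¹ ≡ 24 (mod 89), so λ ≡ 66·24 ≡ 71.
  x = λ² - 80 - 80 = 5041 - 160 ≡ 75; y = λ·(80 - 75) - 13 ≡ 75. → (75, 75)
2H = (75, 75).
Finally 4G + 2H:
(70, 9) + (75, 75). λ = (75 - 9)/(75 - 70) ≡ 66/5 mod 89. 5⁻¹ ≡ 18 (mod 89), so λ ≡ 31.
  x = λ² - 70 - 75 = 961 - 145 ≡ 15; y = λ·(70 - 15) - 9 ≡ 5. → (15, 5)

(15, 5)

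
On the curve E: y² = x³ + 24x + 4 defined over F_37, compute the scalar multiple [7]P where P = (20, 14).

(4, 33)

Repeated addition: build up to 7P.
2P: tangent at (20, 14): λ = (3·20² + 24)/(2·14) ≡ 3/28. 28⁻¹ ≡ 4 (mod 37), so λ ≡ 3·4 ≡ 12.
  x = λ² - 20 - 20 = 144 - 40 ≡ 30; y = λ·(20 - 30) - 14 ≡ 14. → (30, 14)
3P: (30, 14) + (20, 14). λ = (14 - 14)/(20 - 30) ≡ 0/27 mod 37. 27⁻¹ ≡ 11 (mod 37), so λ ≡ 0.
  x = λ² - 30 - 20 = 0 - 50 ≡ 24; y = λ·(30 - 24) - 14 ≡ 23. → (24, 23)
4P: (24, 23) + (20, 14). λ = (14 - 23)/(20 - 24) ≡ 28/33 mod 37. 33⁻¹ ≡ 9 (mod 37), so λ ≡ 30.
  x = λ² - 24 - 20 = 900 - 44 ≡ 5; y = λ·(24 - 5) - 23 ≡ 29. → (5, 29)
5P: (5, 29) + (20, 14). λ = (14 - 29)/(20 - 5) ≡ 22/15 mod 37. 15⁻¹ ≡ 5 (mod 37) since 15·5 = 75 ≡ 1, so λ ≡ 36.
  x = λ² - 5 - 20 = 1296 - 25 ≡ 13; y = λ·(5 - 13) - 29 ≡ 16. → (13, 16)
6P: (13, 16) + (20, 14). λ = (14 - 16)/(20 - 13) ≡ 35/7 mod 37. 7⁻¹ ≡ 16 (mod 37), so λ ≡ 5.
  x = λ² - 13 - 20 = 25 - 33 ≡ 29; y = λ·(13 - 29) - 16 ≡ 15. → (29, 15)
7P: (29, 15) + (20, 14). λ = (14 - 15)/(20 - 29) ≡ 36/28 mod 37. 28⁻¹ ≡ 4 (mod 37), so λ ≡ 33.
  x = λ² - 29 - 20 = 1089 - 49 ≡ 4; y = λ·(29 - 4) - 15 ≡ 33. → (4, 33)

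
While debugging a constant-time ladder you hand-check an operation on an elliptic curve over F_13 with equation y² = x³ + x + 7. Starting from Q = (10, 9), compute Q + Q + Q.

Repeated addition: build up to 3Q.
2Q: tangent at (10, 9): λ = (3·10² + 1)/(2·9) ≡ 2/5. 5⁻¹ ≡ 8 (mod 13), so λ ≡ 2·8 ≡ 3.
  x = λ² - 10 - 10 = 9 - 20 ≡ 2; y = λ·(10 - 2) - 9 ≡ 2. → (2, 2)
3Q: (2, 2) + (10, 9). λ = (9 - 2)/(10 - 2) ≡ 7/8 mod 13. 8⁻¹ ≡ 5 (mod 13), so λ ≡ 9.
  x = λ² - 2 - 10 = 81 - 12 ≡ 4; y = λ·(2 - 4) - 2 ≡ 6. → (4, 6)

(4, 6)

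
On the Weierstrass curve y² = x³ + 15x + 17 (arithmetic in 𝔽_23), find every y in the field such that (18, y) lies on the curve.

x³ + 15x + 17 = 6119 ≡ 1 (mod 23).
Square roots of 1 mod 23: 1 and 22 (since 1² = 1 ≡ 1).

1, 22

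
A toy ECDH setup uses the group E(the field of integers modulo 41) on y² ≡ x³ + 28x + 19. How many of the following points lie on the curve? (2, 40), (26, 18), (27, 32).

3

(2, 40): 40² ≡ 1, rhs ≡ 1 → on.
(26, 18): 18² ≡ 37, rhs ≡ 37 → on.
(27, 32): 32² ≡ 40, rhs ≡ 40 → on.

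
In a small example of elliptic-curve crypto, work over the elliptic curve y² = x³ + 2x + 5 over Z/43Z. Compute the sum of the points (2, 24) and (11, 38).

(2, 24) + (11, 38). λ = (38 - 24)/(11 - 2) ≡ 14/9 mod 43. 9⁻¹ ≡ 24 (mod 43), so λ ≡ 35.
  x = λ² - 2 - 11 = 1225 - 13 ≡ 8; y = λ·(2 - 8) - 24 ≡ 24. → (8, 24)

(8, 24)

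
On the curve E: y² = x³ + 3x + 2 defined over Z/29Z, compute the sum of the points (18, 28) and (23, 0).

(18, 28) + (23, 0). λ = (0 - 28)/(23 - 18) ≡ 1/5 mod 29. 5⁻¹ ≡ 6 (mod 29), so λ ≡ 6.
  x = λ² - 18 - 23 = 36 - 41 ≡ 24; y = λ·(18 - 24) - 28 ≡ 23. → (24, 23)

(24, 23)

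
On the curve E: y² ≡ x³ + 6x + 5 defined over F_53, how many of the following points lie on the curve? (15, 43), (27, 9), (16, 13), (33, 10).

3

(15, 43): 43² ≡ 47, rhs ≡ 25 → off.
(27, 9): 9² ≡ 28, rhs ≡ 28 → on.
(16, 13): 13² ≡ 10, rhs ≡ 10 → on.
(33, 10): 10² ≡ 47, rhs ≡ 47 → on.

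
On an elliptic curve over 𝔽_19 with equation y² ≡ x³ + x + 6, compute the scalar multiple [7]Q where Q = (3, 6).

(10, 16)

Repeated addition: build up to 7Q.
2Q: tangent at (3, 6): λ = (3·3² + 1)/(2·6) ≡ 9/12. 12⁻¹ ≡ 8 (mod 19), so λ ≡ 9·8 ≡ 15.
  x = λ² - 3 - 3 = 225 - 6 ≡ 10; y = λ·(3 - 10) - 6 ≡ 3. → (10, 3)
3Q: (10, 3) + (3, 6). λ = (6 - 3)/(3 - 10) ≡ 3/12 mod 19. 12⁻¹ ≡ 8 (mod 19), so λ ≡ 5.
  x = λ² - 10 - 3 = 25 - 13 ≡ 12; y = λ·(10 - 12) - 3 ≡ 6. → (12, 6)
4Q: (12, 6) + (3, 6). λ = (6 - 6)/(3 - 12) ≡ 0/10 mod 19. 10⁻¹ ≡ 2 (mod 19), so λ ≡ 0.
  x = λ² - 12 - 3 = 0 - 15 ≡ 4; y = λ·(12 - 4) - 6 ≡ 13. → (4, 13)
5Q: (4, 13) + (3, 6). λ = (6 - 13)/(3 - 4) ≡ 12/18 mod 19. 18⁻¹ ≡ 18 (mod 19) since 18·18 = 324 ≡ 1, so λ ≡ 7.
  x = λ² - 4 - 3 = 49 - 7 ≡ 4; y = λ·(4 - 4) - 13 ≡ 6. → (4, 6)
6Q: (4, 6) + (3, 6). λ = (6 - 6)/(3 - 4) ≡ 0/18 mod 19. 18⁻¹ ≡ 18 (mod 19) since 18·18 = 324 ≡ 1, so λ ≡ 0.
  x = λ² - 4 - 3 = 0 - 7 ≡ 12; y = λ·(4 - 12) - 6 ≡ 13. → (12, 13)
7Q: (12, 13) + (3, 6). λ = (6 - 13)/(3 - 12) ≡ 12/10 mod 19. 10⁻¹ ≡ 2 (mod 19) since 10·2 = 20 ≡ 1, so λ ≡ 5.
  x = λ² - 12 - 3 = 25 - 15 ≡ 10; y = λ·(12 - 10) - 13 ≡ 16. → (10, 16)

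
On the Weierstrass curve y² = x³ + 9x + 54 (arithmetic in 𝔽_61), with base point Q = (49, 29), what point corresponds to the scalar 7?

(57, 36)

Double-and-add on 7 = (111)₂. Start with Q = (49, 29) for the leading 1-bit.
double: tangent at (49, 29): λ = (3·49² + 9)/(2·29) ≡ 14/58. 58⁻¹ ≡ 20 (mod 61) since 58·20 = 1160 ≡ 1, so λ ≡ 14·20 ≡ 36.
  x = λ² - 49 - 49 = 1296 - 98 ≡ 39; y = λ·(49 - 39) - 29 ≡ 26. → (39, 26)
add Q: (39, 26) + (49, 29). λ = (29 - 26)/(49 - 39) ≡ 3/10 mod 61. 10⁻¹ ≡ 55 (mod 61), so λ ≡ 43.
  x = λ² - 39 - 49 = 1849 - 88 ≡ 53; y = λ·(39 - 53) - 26 ≡ 43. → (53, 43)
double: tangent at (53, 43): λ = (3·53² + 9)/(2·43) ≡ 18/25. 25⁻¹ ≡ 22 (mod 61) since 25·22 = 550 ≡ 1, so λ ≡ 18·22 ≡ 30.
  x = λ² - 53 - 53 = 900 - 106 ≡ 1; y = λ·(53 - 1) - 43 ≡ 53. → (1, 53)
add Q: (1, 53) + (49, 29). λ = (29 - 53)/(49 - 1) ≡ 37/48 mod 61. 48⁻¹ ≡ 14 (mod 61), so λ ≡ 30.
  x = λ² - 1 - 49 = 900 - 50 ≡ 57; y = λ·(1 - 57) - 53 ≡ 36. → (57, 36)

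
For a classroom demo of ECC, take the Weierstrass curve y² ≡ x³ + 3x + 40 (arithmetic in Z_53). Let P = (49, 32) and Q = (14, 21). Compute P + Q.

(19, 38)

(49, 32) + (14, 21). λ = (21 - 32)/(14 - 49) ≡ 42/18 mod 53. 18⁻¹ ≡ 3 (mod 53) since 18·3 = 54 ≡ 1, so λ ≡ 20.
  x = λ² - 49 - 14 = 400 - 63 ≡ 19; y = λ·(49 - 19) - 32 ≡ 38. → (19, 38)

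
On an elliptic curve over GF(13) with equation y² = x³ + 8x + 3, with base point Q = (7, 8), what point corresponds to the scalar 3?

Repeated addition: build up to 3Q.
2Q: tangent at (7, 8): λ = (3·7² + 8)/(2·8) ≡ 12/3. 3⁻¹ ≡ 9 (mod 13), so λ ≡ 12·9 ≡ 4.
  x = λ² - 7 - 7 = 16 - 14 ≡ 2; y = λ·(7 - 2) - 8 ≡ 12. → (2, 12)
3Q: (2, 12) + (7, 8). λ = (8 - 12)/(7 - 2) ≡ 9/5 mod 13. 5⁻¹ ≡ 8 (mod 13) since 5·8 = 40 ≡ 1, so λ ≡ 7.
  x = λ² - 2 - 7 = 49 - 9 ≡ 1; y = λ·(2 - 1) - 12 ≡ 8. → (1, 8)

(1, 8)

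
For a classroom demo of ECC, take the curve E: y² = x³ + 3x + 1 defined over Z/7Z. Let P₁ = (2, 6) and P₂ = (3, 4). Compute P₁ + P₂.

(2, 6) + (3, 4). λ = (4 - 6)/(3 - 2) ≡ 5/1 mod 7. 1⁻¹ ≡ 1 (mod 7), so λ ≡ 5.
  x = λ² - 2 - 3 = 25 - 5 ≡ 6; y = λ·(2 - 6) - 6 ≡ 2. → (6, 2)

(6, 2)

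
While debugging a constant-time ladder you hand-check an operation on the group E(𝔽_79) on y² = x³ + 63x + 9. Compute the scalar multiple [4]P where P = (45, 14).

(26, 37)

Double-and-add on 4 = (100)₂. Start with P = (45, 14) for the leading 1-bit.
double: tangent at (45, 14): λ = (3·45² + 63)/(2·14) ≡ 55/28. 28⁻¹ ≡ 48 (mod 79) since 28·48 = 1344 ≡ 1, so λ ≡ 55·48 ≡ 33.
  x = λ² - 45 - 45 = 1089 - 90 ≡ 51; y = λ·(45 - 51) - 14 ≡ 25. → (51, 25)
double: tangent at (51, 25): λ = (3·51² + 63)/(2·25) ≡ 45/50. 50⁻¹ ≡ 49 (mod 79) since 50·49 = 2450 ≡ 1, so λ ≡ 45·49 ≡ 72.
  x = λ² - 51 - 51 = 5184 - 102 ≡ 26; y = λ·(51 - 26) - 25 ≡ 37. → (26, 37)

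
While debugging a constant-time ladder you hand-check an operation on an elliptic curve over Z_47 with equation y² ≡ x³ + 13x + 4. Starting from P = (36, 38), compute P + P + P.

(6, 4)

Repeated addition: build up to 3P.
2P: tangent at (36, 38): λ = (3·36² + 13)/(2·38) ≡ 0/29. 29⁻¹ ≡ 13 (mod 47), so λ ≡ 0·13 ≡ 0.
  x = λ² - 36 - 36 = 0 - 72 ≡ 22; y = λ·(36 - 22) - 38 ≡ 9. → (22, 9)
3P: (22, 9) + (36, 38). λ = (38 - 9)/(36 - 22) ≡ 29/14 mod 47. 14⁻¹ ≡ 37 (mod 47) since 14·37 = 518 ≡ 1, so λ ≡ 39.
  x = λ² - 22 - 36 = 1521 - 58 ≡ 6; y = λ·(22 - 6) - 9 ≡ 4. → (6, 4)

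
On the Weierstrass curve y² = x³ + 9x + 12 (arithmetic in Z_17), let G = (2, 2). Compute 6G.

(3, 10)

Double-and-add on 6 = (110)₂. Start with G = (2, 2) for the leading 1-bit.
double: tangent at (2, 2): λ = (3·2² + 9)/(2·2) ≡ 4/4. 4⁻¹ ≡ 13 (mod 17), so λ ≡ 4·13 ≡ 1.
  x = λ² - 2 - 2 = 1 - 4 ≡ 14; y = λ·(2 - 14) - 2 ≡ 3. → (14, 3)
add G: (14, 3) + (2, 2). λ = (2 - 3)/(2 - 14) ≡ 16/5 mod 17. 5⁻¹ ≡ 7 (mod 17) since 5·7 = 35 ≡ 1, so λ ≡ 10.
  x = λ² - 14 - 2 = 100 - 16 ≡ 16; y = λ·(14 - 16) - 3 ≡ 11. → (16, 11)
double: tangent at (16, 11): λ = (3·16² + 9)/(2·11) ≡ 12/5. 5⁻¹ ≡ 7 (mod 17), so λ ≡ 12·7 ≡ 16.
  x = λ² - 16 - 16 = 256 - 32 ≡ 3; y = λ·(16 - 3) - 11 ≡ 10. → (3, 10)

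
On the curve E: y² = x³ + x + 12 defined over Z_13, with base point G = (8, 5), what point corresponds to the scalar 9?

(6, 0)

Double-and-add on 9 = (1001)₂. Start with G = (8, 5) for the leading 1-bit.
double: tangent at (8, 5): λ = (3·8² + 1)/(2·5) ≡ 11/10. 10⁻¹ ≡ 4 (mod 13) since 10·4 = 40 ≡ 1, so λ ≡ 11·4 ≡ 5.
  x = λ² - 8 - 8 = 25 - 16 ≡ 9; y = λ·(8 - 9) - 5 ≡ 3. → (9, 3)
double: tangent at (9, 3): λ = (3·9² + 1)/(2·3) ≡ 10/6. 6⁻¹ ≡ 11 (mod 13) since 6·11 = 66 ≡ 1, so λ ≡ 10·11 ≡ 6.
  x = λ² - 9 - 9 = 36 - 18 ≡ 5; y = λ·(9 - 5) - 3 ≡ 8. → (5, 8)
double: tangent at (5, 8): λ = (3·5² + 1)/(2·8) ≡ 11/3. 3⁻¹ ≡ 9 (mod 13), so λ ≡ 11·9 ≡ 8.
  x = λ² - 5 - 5 = 64 - 10 ≡ 2; y = λ·(5 - 2) - 8 ≡ 3. → (2, 3)
add G: (2, 3) + (8, 5). λ = (5 - 3)/(8 - 2) ≡ 2/6 mod 13. 6⁻¹ ≡ 11 (mod 13) since 6·11 = 66 ≡ 1, so λ ≡ 9.
  x = λ² - 2 - 8 = 81 - 10 ≡ 6; y = λ·(2 - 6) - 3 ≡ 0. → (6, 0)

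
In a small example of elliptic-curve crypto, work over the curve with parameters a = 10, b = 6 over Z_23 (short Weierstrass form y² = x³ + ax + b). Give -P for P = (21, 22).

-(21, 22) = (21, -22 mod 23) = (21, 1).

(21, 1)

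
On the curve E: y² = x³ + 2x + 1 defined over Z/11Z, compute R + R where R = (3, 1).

tangent at (3, 1): λ = (3·3² + 2)/(2·1) ≡ 7/2. 2⁻¹ ≡ 6 (mod 11) since 2·6 = 12 ≡ 1, so λ ≡ 7·6 ≡ 9.
  x = λ² - 3 - 3 = 81 - 6 ≡ 9; y = λ·(3 - 9) - 1 ≡ 0. → (9, 0)

(9, 0)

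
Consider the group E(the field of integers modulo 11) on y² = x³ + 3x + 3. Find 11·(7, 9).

Write P = (7, 9).
Double-and-add on 11 = (1011)₂. Start with P = (7, 9) for the leading 1-bit.
double: tangent at (7, 9): λ = (3·7² + 3)/(2·9) ≡ 7/7. 7⁻¹ ≡ 8 (mod 11), so λ ≡ 7·8 ≡ 1.
  x = λ² - 7 - 7 = 1 - 14 ≡ 9; y = λ·(7 - 9) - 9 ≡ 0. → (9, 0)
double: (9, 0) + (9, 0): same x and y₁ ≡ -y₂, so the sum is O.
add P: O + (7, 9) = (7, 9) (identity).
double: tangent at (7, 9): λ = (3·7² + 3)/(2·9) ≡ 7/7. 7⁻¹ ≡ 8 (mod 11), so λ ≡ 7·8 ≡ 1.
  x = λ² - 7 - 7 = 1 - 14 ≡ 9; y = λ·(7 - 9) - 9 ≡ 0. → (9, 0)
add P: (9, 0) + (7, 9). λ = (9 - 0)/(7 - 9) ≡ 9/9 mod 11. 9⁻¹ ≡ 5 (mod 11) since 9·5 = 45 ≡ 1, so λ ≡ 1.
  x = λ² - 9 - 7 = 1 - 16 ≡ 7; y = λ·(9 - 7) - 0 ≡ 2. → (7, 2)

(7, 2)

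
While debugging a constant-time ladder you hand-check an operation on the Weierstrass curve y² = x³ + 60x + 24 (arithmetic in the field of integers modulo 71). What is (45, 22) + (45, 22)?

tangent at (45, 22): λ = (3·45² + 60)/(2·22) ≡ 29/44. 44⁻¹ ≡ 21 (mod 71), so λ ≡ 29·21 ≡ 41.
  x = λ² - 45 - 45 = 1681 - 90 ≡ 29; y = λ·(45 - 29) - 22 ≡ 66. → (29, 66)

(29, 66)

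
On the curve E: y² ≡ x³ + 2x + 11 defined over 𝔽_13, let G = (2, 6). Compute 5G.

(1, 12)

Repeated addition: build up to 5G.
2G: tangent at (2, 6): λ = (3·2² + 2)/(2·6) ≡ 1/12. 12⁻¹ ≡ 12 (mod 13), so λ ≡ 1·12 ≡ 12.
  x = λ² - 2 - 2 = 144 - 4 ≡ 10; y = λ·(2 - 10) - 6 ≡ 2. → (10, 2)
3G: (10, 2) + (2, 6). λ = (6 - 2)/(2 - 10) ≡ 4/5 mod 13. 5⁻¹ ≡ 8 (mod 13), so λ ≡ 6.
  x = λ² - 10 - 2 = 36 - 12 ≡ 11; y = λ·(10 - 11) - 2 ≡ 5. → (11, 5)
4G: (11, 5) + (2, 6). λ = (6 - 5)/(2 - 11) ≡ 1/4 mod 13. 4⁻¹ ≡ 10 (mod 13), so λ ≡ 10.
  x = λ² - 11 - 2 = 100 - 13 ≡ 9; y = λ·(11 - 9) - 5 ≡ 2. → (9, 2)
5G: (9, 2) + (2, 6). λ = (6 - 2)/(2 - 9) ≡ 4/6 mod 13. 6⁻¹ ≡ 11 (mod 13), so λ ≡ 5.
  x = λ² - 9 - 2 = 25 - 11 ≡ 1; y = λ·(9 - 1) - 2 ≡ 12. → (1, 12)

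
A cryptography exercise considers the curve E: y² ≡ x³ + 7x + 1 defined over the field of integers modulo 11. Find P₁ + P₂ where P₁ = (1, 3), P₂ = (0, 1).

(1, 3) + (0, 1). λ = (1 - 3)/(0 - 1) ≡ 9/10 mod 11. 10⁻¹ ≡ 10 (mod 11), so λ ≡ 2.
  x = λ² - 1 - 0 = 4 - 1 ≡ 3; y = λ·(1 - 3) - 3 ≡ 4. → (3, 4)

(3, 4)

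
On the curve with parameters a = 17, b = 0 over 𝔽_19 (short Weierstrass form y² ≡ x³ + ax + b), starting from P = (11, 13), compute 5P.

O

Double-and-add on 5 = (101)₂. Start with P = (11, 13) for the leading 1-bit.
double: tangent at (11, 13): λ = (3·11² + 17)/(2·13) ≡ 0/7. 7⁻¹ ≡ 11 (mod 19), so λ ≡ 0·11 ≡ 0.
  x = λ² - 11 - 11 = 0 - 22 ≡ 16; y = λ·(11 - 16) - 13 ≡ 6. → (16, 6)
double: tangent at (16, 6): λ = (3·16² + 17)/(2·6) ≡ 6/12. 12⁻¹ ≡ 8 (mod 19), so λ ≡ 6·8 ≡ 10.
  x = λ² - 16 - 16 = 100 - 32 ≡ 11; y = λ·(16 - 11) - 6 ≡ 6. → (11, 6)
add P: (11, 6) + (11, 13): same x and y₁ ≡ -y₂, so the sum is 𝒪.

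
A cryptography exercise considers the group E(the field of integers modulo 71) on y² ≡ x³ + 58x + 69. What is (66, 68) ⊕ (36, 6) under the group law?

(55, 21)

(66, 68) + (36, 6). λ = (6 - 68)/(36 - 66) ≡ 9/41 mod 71. 41⁻¹ ≡ 26 (mod 71) since 41·26 = 1066 ≡ 1, so λ ≡ 21.
  x = λ² - 66 - 36 = 441 - 102 ≡ 55; y = λ·(66 - 55) - 68 ≡ 21. → (55, 21)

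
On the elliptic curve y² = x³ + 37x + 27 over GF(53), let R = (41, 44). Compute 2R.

tangent at (41, 44): λ = (3·41² + 37)/(2·44) ≡ 45/35. 35⁻¹ ≡ 50 (mod 53) since 35·50 = 1750 ≡ 1, so λ ≡ 45·50 ≡ 24.
  x = λ² - 41 - 41 = 576 - 82 ≡ 17; y = λ·(41 - 17) - 44 ≡ 2. → (17, 2)

(17, 2)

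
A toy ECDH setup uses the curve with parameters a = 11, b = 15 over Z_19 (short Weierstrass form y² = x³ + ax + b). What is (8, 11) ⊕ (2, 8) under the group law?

(14, 5)

(8, 11) + (2, 8). λ = (8 - 11)/(2 - 8) ≡ 16/13 mod 19. 13⁻¹ ≡ 3 (mod 19) since 13·3 = 39 ≡ 1, so λ ≡ 10.
  x = λ² - 8 - 2 = 100 - 10 ≡ 14; y = λ·(8 - 14) - 11 ≡ 5. → (14, 5)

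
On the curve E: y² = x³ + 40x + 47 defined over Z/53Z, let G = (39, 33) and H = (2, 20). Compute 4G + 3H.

First 4G:
Double-and-add on 4 = (100)₂. Start with G = (39, 33) for the leading 1-bit.
double: tangent at (39, 33): λ = (3·39² + 40)/(2·33) ≡ 45/13. 13⁻¹ ≡ 49 (mod 53) since 13·49 = 637 ≡ 1, so λ ≡ 45·49 ≡ 32.
  x = λ² - 39 - 39 = 1024 - 78 ≡ 45; y = λ·(39 - 45) - 33 ≡ 40. → (45, 40)
double: tangent at (45, 40): λ = (3·45² + 40)/(2·40) ≡ 20/27. 27⁻¹ ≡ 2 (mod 53) since 27·2 = 54 ≡ 1, so λ ≡ 20·2 ≡ 40.
  x = λ² - 45 - 45 = 1600 - 90 ≡ 26; y = λ·(45 - 26) - 40 ≡ 31. → (26, 31)
4G = (26, 31).
Next 3H:
Repeated addition: build up to 3H.
2H: tangent at (2, 20): λ = (3·2² + 40)/(2·20) ≡ 52/40. 40⁻¹ ≡ 4 (mod 53) since 40·4 = 160 ≡ 1, so λ ≡ 52·4 ≡ 49.
  x = λ² - 2 - 2 = 2401 - 4 ≡ 12; y = λ·(2 - 12) - 20 ≡ 20. → (12, 20)
3H: (12, 20) + (2, 20). λ = (20 - 20)/(2 - 12) ≡ 0/43 mod 53. 43⁻¹ ≡ 37 (mod 53) since 43·37 = 1591 ≡ 1, so λ ≡ 0.
  x = λ² - 12 - 2 = 0 - 14 ≡ 39; y = λ·(12 - 39) - 20 ≡ 33. → (39, 33)
3H = (39, 33).
Finally 4G + 3H:
(26, 31) + (39, 33). λ = (33 - 31)/(39 - 26) ≡ 2/13 mod 53. 13⁻¹ ≡ 49 (mod 53), so λ ≡ 45.
  x = λ² - 26 - 39 = 2025 - 65 ≡ 52; y = λ·(26 - 52) - 31 ≡ 18. → (52, 18)

(52, 18)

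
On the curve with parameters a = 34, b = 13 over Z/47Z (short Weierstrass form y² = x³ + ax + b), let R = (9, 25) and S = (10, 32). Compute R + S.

(30, 16)

(9, 25) + (10, 32). λ = (32 - 25)/(10 - 9) ≡ 7/1 mod 47. 1⁻¹ ≡ 1 (mod 47), so λ ≡ 7.
  x = λ² - 9 - 10 = 49 - 19 ≡ 30; y = λ·(9 - 30) - 25 ≡ 16. → (30, 16)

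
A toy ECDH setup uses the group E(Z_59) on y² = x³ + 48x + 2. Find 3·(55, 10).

Write Q = (55, 10).
Repeated addition: build up to 3Q.
2Q: tangent at (55, 10): λ = (3·55² + 48)/(2·10) ≡ 37/20. 20⁻¹ ≡ 3 (mod 59) since 20·3 = 60 ≡ 1, so λ ≡ 37·3 ≡ 52.
  x = λ² - 55 - 55 = 2704 - 110 ≡ 57; y = λ·(55 - 57) - 10 ≡ 4. → (57, 4)
3Q: (57, 4) + (55, 10). λ = (10 - 4)/(55 - 57) ≡ 6/57 mod 59. 57⁻¹ ≡ 29 (mod 59) since 57·29 = 1653 ≡ 1, so λ ≡ 56.
  x = λ² - 57 - 55 = 3136 - 112 ≡ 15; y = λ·(57 - 15) - 4 ≡ 47. → (15, 47)

(15, 47)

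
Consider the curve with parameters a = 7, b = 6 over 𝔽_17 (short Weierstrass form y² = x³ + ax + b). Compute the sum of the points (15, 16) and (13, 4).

(15, 16) + (13, 4). λ = (4 - 16)/(13 - 15) ≡ 5/15 mod 17. 15⁻¹ ≡ 8 (mod 17) since 15·8 = 120 ≡ 1, so λ ≡ 6.
  x = λ² - 15 - 13 = 36 - 28 ≡ 8; y = λ·(15 - 8) - 16 ≡ 9. → (8, 9)

(8, 9)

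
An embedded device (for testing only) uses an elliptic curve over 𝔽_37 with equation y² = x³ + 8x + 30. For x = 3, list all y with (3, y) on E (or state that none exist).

x³ + 8x + 30 = 81 ≡ 7 (mod 37).
Square roots of 7 mod 37: 9 and 28 (since 9² = 81 ≡ 7).

9, 28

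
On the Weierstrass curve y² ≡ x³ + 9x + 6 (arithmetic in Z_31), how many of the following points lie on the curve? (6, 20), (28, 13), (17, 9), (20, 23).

(6, 20): 20² ≡ 28, rhs ≡ 28 → on.
(28, 13): 13² ≡ 14, rhs ≡ 14 → on.
(17, 9): 9² ≡ 19, rhs ≡ 19 → on.
(20, 23): 23² ≡ 2, rhs ≡ 2 → on.

4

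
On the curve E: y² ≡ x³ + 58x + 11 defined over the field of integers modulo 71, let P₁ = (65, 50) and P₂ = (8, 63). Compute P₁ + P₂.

(34, 65)

(65, 50) + (8, 63). λ = (63 - 50)/(8 - 65) ≡ 13/14 mod 71. 14⁻¹ ≡ 66 (mod 71), so λ ≡ 6.
  x = λ² - 65 - 8 = 36 - 73 ≡ 34; y = λ·(65 - 34) - 50 ≡ 65. → (34, 65)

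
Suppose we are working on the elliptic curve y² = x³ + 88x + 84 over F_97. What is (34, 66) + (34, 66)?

(23, 4)

tangent at (34, 66): λ = (3·34² + 88)/(2·66) ≡ 64/35. 35⁻¹ ≡ 61 (mod 97), so λ ≡ 64·61 ≡ 24.
  x = λ² - 34 - 34 = 576 - 68 ≡ 23; y = λ·(34 - 23) - 66 ≡ 4. → (23, 4)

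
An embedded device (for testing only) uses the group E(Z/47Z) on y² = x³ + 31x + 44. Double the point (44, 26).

tangent at (44, 26): λ = (3·44² + 31)/(2·26) ≡ 11/5. 5⁻¹ ≡ 19 (mod 47), so λ ≡ 11·19 ≡ 21.
  x = λ² - 44 - 44 = 441 - 88 ≡ 24; y = λ·(44 - 24) - 26 ≡ 18. → (24, 18)

(24, 18)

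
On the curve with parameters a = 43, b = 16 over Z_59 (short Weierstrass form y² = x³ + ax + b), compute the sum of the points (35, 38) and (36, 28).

(35, 38) + (36, 28). λ = (28 - 38)/(36 - 35) ≡ 49/1 mod 59. 1⁻¹ ≡ 1 (mod 59), so λ ≡ 49.
  x = λ² - 35 - 36 = 2401 - 71 ≡ 29; y = λ·(35 - 29) - 38 ≡ 20. → (29, 20)

(29, 20)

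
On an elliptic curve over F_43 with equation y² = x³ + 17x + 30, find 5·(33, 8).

Write Q = (33, 8).
Repeated addition: build up to 5Q.
2Q: tangent at (33, 8): λ = (3·33² + 17)/(2·8) ≡ 16/16. 16⁻¹ ≡ 35 (mod 43), so λ ≡ 16·35 ≡ 1.
  x = λ² - 33 - 33 = 1 - 66 ≡ 21; y = λ·(33 - 21) - 8 ≡ 4. → (21, 4)
3Q: (21, 4) + (33, 8). λ = (8 - 4)/(33 - 21) ≡ 4/12 mod 43. 12⁻¹ ≡ 18 (mod 43), so λ ≡ 29.
  x = λ² - 21 - 33 = 841 - 54 ≡ 13; y = λ·(21 - 13) - 4 ≡ 13. → (13, 13)
4Q: (13, 13) + (33, 8). λ = (8 - 13)/(33 - 13) ≡ 38/20 mod 43. 20⁻¹ ≡ 28 (mod 43), so λ ≡ 32.
  x = λ² - 13 - 33 = 1024 - 46 ≡ 32; y = λ·(13 - 32) - 13 ≡ 24. → (32, 24)
5Q: (32, 24) + (33, 8). λ = (8 - 24)/(33 - 32) ≡ 27/1 mod 43. 1⁻¹ ≡ 1 (mod 43) since 1·1 = 1 ≡ 1, so λ ≡ 27.
  x = λ² - 32 - 33 = 729 - 65 ≡ 19; y = λ·(32 - 19) - 24 ≡ 26. → (19, 26)

(19, 26)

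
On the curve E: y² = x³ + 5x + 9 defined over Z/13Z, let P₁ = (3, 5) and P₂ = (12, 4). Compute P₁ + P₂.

(3, 5) + (12, 4). λ = (4 - 5)/(12 - 3) ≡ 12/9 mod 13. 9⁻¹ ≡ 3 (mod 13), so λ ≡ 10.
  x = λ² - 3 - 12 = 100 - 15 ≡ 7; y = λ·(3 - 7) - 5 ≡ 7. → (7, 7)

(7, 7)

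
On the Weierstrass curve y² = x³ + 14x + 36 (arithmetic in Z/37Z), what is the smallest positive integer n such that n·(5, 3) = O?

5

2P: tangent at (5, 3): λ = (3·5² + 14)/(2·3) ≡ 15/6. 6⁻¹ ≡ 31 (mod 37) since 6·31 = 186 ≡ 1, so λ ≡ 15·31 ≡ 21.
  x = λ² - 5 - 5 = 441 - 10 ≡ 24; y = λ·(5 - 24) - 3 ≡ 5. → (24, 5)
3P: (24, 5) + (5, 3). λ = (3 - 5)/(5 - 24) ≡ 35/18 mod 37. 18⁻¹ ≡ 35 (mod 37), so λ ≡ 4.
  x = λ² - 24 - 5 = 16 - 29 ≡ 24; y = λ·(24 - 24) - 5 ≡ 32. → (24, 32)
4P: (24, 32) + (5, 3). λ = (3 - 32)/(5 - 24) ≡ 8/18 mod 37. 18⁻¹ ≡ 35 (mod 37), so λ ≡ 21.
  x = λ² - 24 - 5 = 441 - 29 ≡ 5; y = λ·(24 - 5) - 32 ≡ 34. → (5, 34)
5P: (5, 34) + (5, 3): same x and y₁ ≡ -y₂, so the sum is O.
5P = O, so the order is 5.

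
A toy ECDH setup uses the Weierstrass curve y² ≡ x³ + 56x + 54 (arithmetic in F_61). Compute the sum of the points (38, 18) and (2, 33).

(38, 18) + (2, 33). λ = (33 - 18)/(2 - 38) ≡ 15/25 mod 61. 25⁻¹ ≡ 22 (mod 61) since 25·22 = 550 ≡ 1, so λ ≡ 25.
  x = λ² - 38 - 2 = 625 - 40 ≡ 36; y = λ·(38 - 36) - 18 ≡ 32. → (36, 32)

(36, 32)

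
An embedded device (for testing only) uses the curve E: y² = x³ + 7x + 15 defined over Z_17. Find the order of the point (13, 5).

5

2P: tangent at (13, 5): λ = (3·13² + 7)/(2·5) ≡ 4/10. 10⁻¹ ≡ 12 (mod 17) since 10·12 = 120 ≡ 1, so λ ≡ 4·12 ≡ 14.
  x = λ² - 13 - 13 = 196 - 26 ≡ 0; y = λ·(13 - 0) - 5 ≡ 7. → (0, 7)
3P: (0, 7) + (13, 5). λ = (5 - 7)/(13 - 0) ≡ 15/13 mod 17. 13⁻¹ ≡ 4 (mod 17) since 13·4 = 52 ≡ 1, so λ ≡ 9.
  x = λ² - 0 - 13 = 81 - 13 ≡ 0; y = λ·(0 - 0) - 7 ≡ 10. → (0, 10)
4P: (0, 10) + (13, 5). λ = (5 - 10)/(13 - 0) ≡ 12/13 mod 17. 13⁻¹ ≡ 4 (mod 17) since 13·4 = 52 ≡ 1, so λ ≡ 14.
  x = λ² - 0 - 13 = 196 - 13 ≡ 13; y = λ·(0 - 13) - 10 ≡ 12. → (13, 12)
5P: (13, 12) + (13, 5): same x and y₁ ≡ -y₂, so the sum is ∞.
5P = ∞, so the order is 5.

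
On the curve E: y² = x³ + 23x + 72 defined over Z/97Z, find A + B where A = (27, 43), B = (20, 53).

(56, 40)

(27, 43) + (20, 53). λ = (53 - 43)/(20 - 27) ≡ 10/90 mod 97. 90⁻¹ ≡ 83 (mod 97), so λ ≡ 54.
  x = λ² - 27 - 20 = 2916 - 47 ≡ 56; y = λ·(27 - 56) - 43 ≡ 40. → (56, 40)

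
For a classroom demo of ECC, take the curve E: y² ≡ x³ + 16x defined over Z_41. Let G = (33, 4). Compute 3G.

Repeated addition: build up to 3G.
2G: tangent at (33, 4): λ = (3·33² + 16)/(2·4) ≡ 3/8. 8⁻¹ ≡ 36 (mod 41), so λ ≡ 3·36 ≡ 26.
  x = λ² - 33 - 33 = 676 - 66 ≡ 36; y = λ·(33 - 36) - 4 ≡ 0. → (36, 0)
3G: (36, 0) + (33, 4). λ = (4 - 0)/(33 - 36) ≡ 4/38 mod 41. 38⁻¹ ≡ 27 (mod 41) since 38·27 = 1026 ≡ 1, so λ ≡ 26.
  x = λ² - 36 - 33 = 676 - 69 ≡ 33; y = λ·(36 - 33) - 0 ≡ 37. → (33, 37)

(33, 37)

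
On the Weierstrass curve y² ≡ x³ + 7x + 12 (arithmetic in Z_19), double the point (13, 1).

tangent at (13, 1): λ = (3·13² + 7)/(2·1) ≡ 1/2. 2⁻¹ ≡ 10 (mod 19), so λ ≡ 1·10 ≡ 10.
  x = λ² - 13 - 13 = 100 - 26 ≡ 17; y = λ·(13 - 17) - 1 ≡ 16. → (17, 16)

(17, 16)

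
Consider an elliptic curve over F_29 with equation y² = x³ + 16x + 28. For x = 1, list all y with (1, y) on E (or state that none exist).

4, 25

x³ + 16x + 28 = 45 ≡ 16 (mod 29).
Square roots of 16 mod 29: 4 and 25 (since 4² = 16 ≡ 16).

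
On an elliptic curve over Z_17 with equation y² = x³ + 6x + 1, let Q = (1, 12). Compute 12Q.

(4, 15)

Repeated addition: build up to 12Q.
2Q: tangent at (1, 12): λ = (3·1² + 6)/(2·12) ≡ 9/7. 7⁻¹ ≡ 5 (mod 17) since 7·5 = 35 ≡ 1, so λ ≡ 9·5 ≡ 11.
  x = λ² - 1 - 1 = 121 - 2 ≡ 0; y = λ·(1 - 0) - 12 ≡ 16. → (0, 16)
3Q: (0, 16) + (1, 12). λ = (12 - 16)/(1 - 0) ≡ 13/1 mod 17. 1⁻¹ ≡ 1 (mod 17) since 1·1 = 1 ≡ 1, so λ ≡ 13.
  x = λ² - 0 - 1 = 169 - 1 ≡ 15; y = λ·(0 - 15) - 16 ≡ 10. → (15, 10)
4Q: (15, 10) + (1, 12). λ = (12 - 10)/(1 - 15) ≡ 2/3 mod 17. 3⁻¹ ≡ 6 (mod 17), so λ ≡ 12.
  x = λ² - 15 - 1 = 144 - 16 ≡ 9; y = λ·(15 - 9) - 10 ≡ 11. → (9, 11)
5Q: (9, 11) + (1, 12). λ = (12 - 11)/(1 - 9) ≡ 1/9 mod 17. 9⁻¹ ≡ 2 (mod 17), so λ ≡ 2.
  x = λ² - 9 - 1 = 4 - 10 ≡ 11; y = λ·(9 - 11) - 11 ≡ 2. → (11, 2)
6Q: (11, 2) + (1, 12). λ = (12 - 2)/(1 - 11) ≡ 10/7 mod 17. 7⁻¹ ≡ 5 (mod 17), so λ ≡ 16.
  x = λ² - 11 - 1 = 256 - 12 ≡ 6; y = λ·(11 - 6) - 2 ≡ 10. → (6, 10)
7Q: (6, 10) + (1, 12). λ = (12 - 10)/(1 - 6) ≡ 2/12 mod 17. 12⁻¹ ≡ 10 (mod 17), so λ ≡ 3.
  x = λ² - 6 - 1 = 9 - 7 ≡ 2; y = λ·(6 - 2) - 10 ≡ 2. → (2, 2)
8Q: (2, 2) + (1, 12). λ = (12 - 2)/(1 - 2) ≡ 10/16 mod 17. 16⁻¹ ≡ 16 (mod 17), so λ ≡ 7.
  x = λ² - 2 - 1 = 49 - 3 ≡ 12; y = λ·(2 - 12) - 2 ≡ 13. → (12, 13)
9Q: (12, 13) + (1, 12). λ = (12 - 13)/(1 - 12) ≡ 16/6 mod 17. 6⁻¹ ≡ 3 (mod 17), so λ ≡ 14.
  x = λ² - 12 - 1 = 196 - 13 ≡ 13; y = λ·(12 - 13) - 13 ≡ 7. → (13, 7)
10Q: (13, 7) + (1, 12). λ = (12 - 7)/(1 - 13) ≡ 5/5 mod 17. 5⁻¹ ≡ 7 (mod 17) since 5·7 = 35 ≡ 1, so λ ≡ 1.
  x = λ² - 13 - 1 = 1 - 14 ≡ 4; y = λ·(13 - 4) - 7 ≡ 2. → (4, 2)
11Q: (4, 2) + (1, 12). λ = (12 - 2)/(1 - 4) ≡ 10/14 mod 17. 14⁻¹ ≡ 11 (mod 17), so λ ≡ 8.
  x = λ² - 4 - 1 = 64 - 5 ≡ 8; y = λ·(4 - 8) - 2 ≡ 0. → (8, 0)
12Q: (8, 0) + (1, 12). λ = (12 - 0)/(1 - 8) ≡ 12/10 mod 17. 10⁻¹ ≡ 12 (mod 17), so λ ≡ 8.
  x = λ² - 8 - 1 = 64 - 9 ≡ 4; y = λ·(8 - 4) - 0 ≡ 15. → (4, 15)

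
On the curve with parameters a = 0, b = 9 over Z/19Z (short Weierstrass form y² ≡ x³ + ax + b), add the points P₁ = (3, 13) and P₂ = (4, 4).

(17, 18)

(3, 13) + (4, 4). λ = (4 - 13)/(4 - 3) ≡ 10/1 mod 19. 1⁻¹ ≡ 1 (mod 19) since 1·1 = 1 ≡ 1, so λ ≡ 10.
  x = λ² - 3 - 4 = 100 - 7 ≡ 17; y = λ·(3 - 17) - 13 ≡ 18. → (17, 18)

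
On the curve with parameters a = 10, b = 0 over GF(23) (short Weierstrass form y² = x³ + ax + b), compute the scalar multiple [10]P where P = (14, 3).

(18, 3)

Double-and-add on 10 = (1010)₂. Start with P = (14, 3) for the leading 1-bit.
double: tangent at (14, 3): λ = (3·14² + 10)/(2·3) ≡ 0/6. 6⁻¹ ≡ 4 (mod 23), so λ ≡ 0·4 ≡ 0.
  x = λ² - 14 - 14 = 0 - 28 ≡ 18; y = λ·(14 - 18) - 3 ≡ 20. → (18, 20)
double: tangent at (18, 20): λ = (3·18² + 10)/(2·20) ≡ 16/17. 17⁻¹ ≡ 19 (mod 23) since 17·19 = 323 ≡ 1, so λ ≡ 16·19 ≡ 5.
  x = λ² - 18 - 18 = 25 - 36 ≡ 12; y = λ·(18 - 12) - 20 ≡ 10. → (12, 10)
add P: (12, 10) + (14, 3). λ = (3 - 10)/(14 - 12) ≡ 16/2 mod 23. 2⁻¹ ≡ 12 (mod 23), so λ ≡ 8.
  x = λ² - 12 - 14 = 64 - 26 ≡ 15; y = λ·(12 - 15) - 10 ≡ 12. → (15, 12)
double: tangent at (15, 12): λ = (3·15² + 10)/(2·12) ≡ 18/1. 1⁻¹ ≡ 1 (mod 23) since 1·1 = 1 ≡ 1, so λ ≡ 18·1 ≡ 18.
  x = λ² - 15 - 15 = 324 - 30 ≡ 18; y = λ·(15 - 18) - 12 ≡ 3. → (18, 3)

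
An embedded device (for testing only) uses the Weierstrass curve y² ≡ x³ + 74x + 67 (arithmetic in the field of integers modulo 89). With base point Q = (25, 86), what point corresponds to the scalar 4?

Double-and-add on 4 = (100)₂. Start with Q = (25, 86) for the leading 1-bit.
double: tangent at (25, 86): λ = (3·25² + 74)/(2·86) ≡ 80/83. 83⁻¹ ≡ 74 (mod 89) since 83·74 = 6142 ≡ 1, so λ ≡ 80·74 ≡ 46.
  x = λ² - 25 - 25 = 2116 - 50 ≡ 19; y = λ·(25 - 19) - 86 ≡ 12. → (19, 12)
double: tangent at (19, 12): λ = (3·19² + 74)/(2·12) ≡ 0/24. 24⁻¹ ≡ 26 (mod 89) since 24·26 = 624 ≡ 1, so λ ≡ 0·26 ≡ 0.
  x = λ² - 19 - 19 = 0 - 38 ≡ 51; y = λ·(19 - 51) - 12 ≡ 77. → (51, 77)

(51, 77)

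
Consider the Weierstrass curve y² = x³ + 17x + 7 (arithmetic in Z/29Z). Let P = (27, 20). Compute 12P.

(2, 7)

Repeated addition: build up to 12P.
2P: tangent at (27, 20): λ = (3·27² + 17)/(2·20) ≡ 0/11. 11⁻¹ ≡ 8 (mod 29), so λ ≡ 0·8 ≡ 0.
  x = λ² - 27 - 27 = 0 - 54 ≡ 4; y = λ·(27 - 4) - 20 ≡ 9. → (4, 9)
3P: (4, 9) + (27, 20). λ = (20 - 9)/(27 - 4) ≡ 11/23 mod 29. 23⁻¹ ≡ 24 (mod 29) since 23·24 = 552 ≡ 1, so λ ≡ 3.
  x = λ² - 4 - 27 = 9 - 31 ≡ 7; y = λ·(4 - 7) - 9 ≡ 11. → (7, 11)
4P: (7, 11) + (27, 20). λ = (20 - 11)/(27 - 7) ≡ 9/20 mod 29. 20⁻¹ ≡ 16 (mod 29), so λ ≡ 28.
  x = λ² - 7 - 27 = 784 - 34 ≡ 25; y = λ·(7 - 25) - 11 ≡ 7. → (25, 7)
5P: (25, 7) + (27, 20). λ = (20 - 7)/(27 - 25) ≡ 13/2 mod 29. 2⁻¹ ≡ 15 (mod 29) since 2·15 = 30 ≡ 1, so λ ≡ 21.
  x = λ² - 25 - 27 = 441 - 52 ≡ 12; y = λ·(25 - 12) - 7 ≡ 5. → (12, 5)
6P: (12, 5) + (27, 20). λ = (20 - 5)/(27 - 12) ≡ 15/15 mod 29. 15⁻¹ ≡ 2 (mod 29), so λ ≡ 1.
  x = λ² - 12 - 27 = 1 - 39 ≡ 20; y = λ·(12 - 20) - 5 ≡ 16. → (20, 16)
7P: (20, 16) + (27, 20). λ = (20 - 16)/(27 - 20) ≡ 4/7 mod 29. 7⁻¹ ≡ 25 (mod 29), so λ ≡ 13.
  x = λ² - 20 - 27 = 169 - 47 ≡ 6; y = λ·(20 - 6) - 16 ≡ 21. → (6, 21)
8P: (6, 21) + (27, 20). λ = (20 - 21)/(27 - 6) ≡ 28/21 mod 29. 21⁻¹ ≡ 18 (mod 29), so λ ≡ 11.
  x = λ² - 6 - 27 = 121 - 33 ≡ 1; y = λ·(6 - 1) - 21 ≡ 5. → (1, 5)
9P: (1, 5) + (27, 20). λ = (20 - 5)/(27 - 1) ≡ 15/26 mod 29. 26⁻¹ ≡ 19 (mod 29) since 26·19 = 494 ≡ 1, so λ ≡ 24.
  x = λ² - 1 - 27 = 576 - 28 ≡ 26; y = λ·(1 - 26) - 5 ≡ 4. → (26, 4)
10P: (26, 4) + (27, 20). λ = (20 - 4)/(27 - 26) ≡ 16/1 mod 29. 1⁻¹ ≡ 1 (mod 29), so λ ≡ 16.
  x = λ² - 26 - 27 = 256 - 53 ≡ 0; y = λ·(26 - 0) - 4 ≡ 6. → (0, 6)
11P: (0, 6) + (27, 20). λ = (20 - 6)/(27 - 0) ≡ 14/27 mod 29. 27⁻¹ ≡ 14 (mod 29), so λ ≡ 22.
  x = λ² - 0 - 27 = 484 - 27 ≡ 22; y = λ·(0 - 22) - 6 ≡ 3. → (22, 3)
12P: (22, 3) + (27, 20). λ = (20 - 3)/(27 - 22) ≡ 17/5 mod 29. 5⁻¹ ≡ 6 (mod 29) since 5·6 = 30 ≡ 1, so λ ≡ 15.
  x = λ² - 22 - 27 = 225 - 49 ≡ 2; y = λ·(22 - 2) - 3 ≡ 7. → (2, 7)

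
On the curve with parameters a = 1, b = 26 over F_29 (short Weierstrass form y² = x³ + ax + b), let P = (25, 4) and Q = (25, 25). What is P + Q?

The two points share x = 25 and their y-coordinates satisfy 4 + 25 ≡ 0 (mod 29), so they are inverses. Their sum is the point at infinity.

O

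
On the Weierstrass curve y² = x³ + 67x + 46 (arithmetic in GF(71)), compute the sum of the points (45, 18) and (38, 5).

(45, 18) + (38, 5). λ = (5 - 18)/(38 - 45) ≡ 58/64 mod 71. 64⁻¹ ≡ 10 (mod 71), so λ ≡ 12.
  x = λ² - 45 - 38 = 144 - 83 ≡ 61; y = λ·(45 - 61) - 18 ≡ 3. → (61, 3)

(61, 3)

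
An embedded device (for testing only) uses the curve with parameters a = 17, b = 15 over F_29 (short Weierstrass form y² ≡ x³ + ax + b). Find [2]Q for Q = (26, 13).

tangent at (26, 13): λ = (3·26² + 17)/(2·13) ≡ 15/26. 26⁻¹ ≡ 19 (mod 29), so λ ≡ 15·19 ≡ 24.
  x = λ² - 26 - 26 = 576 - 52 ≡ 2; y = λ·(26 - 2) - 13 ≡ 12. → (2, 12)

(2, 12)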